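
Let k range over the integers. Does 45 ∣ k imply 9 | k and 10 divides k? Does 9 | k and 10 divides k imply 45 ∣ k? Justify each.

Only the converse holds.

(⇒) This fails: take k = 45. Certainly 45 ∣ 45, but 10 ∤ 45.

(⇐) Suppose 9 ∣ k and 10 ∣ k. Any common multiple of 9 and 10 is a multiple of their lcm; here gcd(9, 10) = 1, so lcm(9, 10) = 9·10 = 90, so 90 ∣ k. Since 45 ∣ 90, it follows that 45 ∣ k.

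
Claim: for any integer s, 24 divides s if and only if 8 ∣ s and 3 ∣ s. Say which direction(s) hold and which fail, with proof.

The biconditional holds.

(→) If 24 ∣ s, write s = 24q. Since 24 = 3·8, s = 8·(3q), so 8 ∣ s; and since 24 = 8·3, s = 3·(8q), so 3 ∣ s.

(←) Suppose 8 ∣ s and 3 ∣ s. Any common multiple of 8 and 3 is a multiple of their lcm; here gcd(8, 3) = 1, so lcm(8, 3) = 8·3 = 24, so 24 ∣ s.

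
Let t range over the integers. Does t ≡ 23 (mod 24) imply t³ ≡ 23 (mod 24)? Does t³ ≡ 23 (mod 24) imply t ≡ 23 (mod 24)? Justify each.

(⇒) Suppose t ≡ 23 (mod 24). Write t = 24j + 23. Then (24j + 23)³ = 13824j³ + 39744j² + 38088j + 12167 = 24(576j³ + 1656j² + 1587j + 506) + 23, so t³ ≡ 23 (mod 24).

(⇐) Conversely, suppose t³ ≡ 23 (mod 24). The only residue r in {0, …, 23} with r³ ≡ 23 (mod 24) is r = 23, so t ≡ 23 (mod 24).

Both directions hold; the statement is true.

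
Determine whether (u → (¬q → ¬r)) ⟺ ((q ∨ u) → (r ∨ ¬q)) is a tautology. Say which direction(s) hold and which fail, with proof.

Forward direction. This fails. Under u = F, r = F, q = T, the left side is true but the right side is false.

Converse. This fails. Under u = T, r = T, q = F, the left side is false but the right side is true.

Both directions fail.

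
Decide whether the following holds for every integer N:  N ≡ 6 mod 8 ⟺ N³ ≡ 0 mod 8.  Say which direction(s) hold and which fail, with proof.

(⟹) Suppose N ≡ 6 mod 8. Write N = 8j + 6. Then (8j + 6)³ = 512j³ + 1152j² + 864j + 216 = 8(64j³ + 144j² + 108j + 27) + 0, so N³ ≡ 0 (mod 8).

(⟸) This fails: take N = 0. Then 0³ = 0 ≡ 0 (mod 8), yet 0 ≡ 0 (mod 8), not 6.

The forward direction holds; the converse fails.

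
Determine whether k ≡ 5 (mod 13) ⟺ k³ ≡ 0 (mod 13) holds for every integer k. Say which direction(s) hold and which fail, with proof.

(→) This fails: take k = 5. Then 5 ≡ 5 (mod 13), but 5³ = 125 ≡ 8 (mod 13), not 0.

(←) This fails: take k = 0. Then 0³ = 0 ≡ 0 (mod 13), yet 0 ≡ 0 (mod 13), not 5.

Both directions fail.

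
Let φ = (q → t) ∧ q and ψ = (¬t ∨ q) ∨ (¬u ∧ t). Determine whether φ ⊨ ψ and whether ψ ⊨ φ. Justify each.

(⇒) Assume the antecedent. If q is true, (¬t ∨ q) ∨ (¬u ∧ t) reduces to true regardless of the other variables. If q is false, the antecedent cannot hold. Either way (¬t ∨ q) ∨ (¬u ∧ t) holds.

(⇐) This fails. Under q = F, u = F, t = F, the left side is false but the right side is true.

(⇒) holds; (⇐) fails.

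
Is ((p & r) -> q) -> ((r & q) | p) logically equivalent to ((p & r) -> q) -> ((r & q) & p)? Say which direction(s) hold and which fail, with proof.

(→) This fails. Under q = T, r = T, p = F, the left side is true but the right side is false.

(←) Assume the antecedent. If q is true, the antecedent forces (q = T, r = T, p = T), and the consequent holds there. If q is false, the antecedent forces (q = F, r = T, p = T), and the consequent holds there. Either way the consequent holds.

The forward direction fails; the converse holds.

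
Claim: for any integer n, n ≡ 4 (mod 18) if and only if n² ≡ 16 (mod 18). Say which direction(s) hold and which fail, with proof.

Only the forward implication holds.

(⇐) This fails: take n = 14. Then 14² = 196 ≡ 16 (mod 18), yet 14 ≡ 14 (mod 18), not 4.

(⇒) Suppose n ≡ 4 (mod 18). Write n = 18j + 4. Then (18j + 4)² = 324j² + 144j + 16 = 18(18j² + 8j) + 16, so n² ≡ 16 (mod 18).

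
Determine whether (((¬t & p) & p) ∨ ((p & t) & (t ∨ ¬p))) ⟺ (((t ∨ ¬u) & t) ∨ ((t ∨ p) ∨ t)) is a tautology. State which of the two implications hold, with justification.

Only the forward direction holds.

(⇐) This fails. Under u = F, t = T, p = F, the left side is false but the right side is true.

(⇒) Assume the antecedent. If u is true, the antecedent forces (u = T, t = F, p = T) or (u = T, t = T, p = T), and ((t ∨ ¬u) & t) ∨ ((t ∨ p) ∨ t) holds there. If u is false, the antecedent forces (u = F, t = F, p = T) or (u = F, t = T, p = T), and ((t ∨ ¬u) & t) ∨ ((t ∨ p) ∨ t) holds there. Either way ((t ∨ ¬u) & t) ∨ ((t ∨ p) ∨ t) holds.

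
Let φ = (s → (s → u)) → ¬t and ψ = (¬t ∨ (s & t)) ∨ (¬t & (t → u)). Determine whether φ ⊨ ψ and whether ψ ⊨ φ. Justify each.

Only the forward direction holds.

Forward direction. Assume the antecedent. If t is true, the antecedent forces (t = T, u = F, s = T), and the consequent holds there. If t is false, the consequent reduces to true regardless of the other variables. Either way the consequent holds.

Converse. This fails. Under t = T, u = T, s = T, the left side is false but the right side is true.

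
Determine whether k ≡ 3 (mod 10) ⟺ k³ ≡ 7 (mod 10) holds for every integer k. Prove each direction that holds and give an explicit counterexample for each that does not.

Both directions hold.

(⟹) Suppose k ≡ 3 (mod 10). Write k = 10j + 3. Then (10j + 3)³ = 1000j³ + 900j² + 270j + 27 = 10(100j³ + 90j² + 27j + 2) + 7, so k³ ≡ 7 (mod 10).

(⟸) For the converse, argue contrapositively. If k ≢ 3 (mod 10), then k is congruent to one of 0, 1, 2, 4, 5, 6, 7, 8, 9 modulo 10, and these give k³ ≡ 0, 1, 8, 4, 5, 6, 3, 2, 9 respectively — never 7.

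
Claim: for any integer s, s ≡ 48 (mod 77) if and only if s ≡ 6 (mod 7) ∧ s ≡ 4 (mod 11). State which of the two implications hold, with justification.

[⇒] Suppose s ≡ 48 (mod 77); write s = 77j + 48. Since 7 ∣ 77, reducing mod 7 gives s ≡ 48 ≡ 6 (mod 7); since 11 ∣ 77, reducing mod 11 gives s ≡ 48 ≡ 4 (mod 11).

[⇐] Conversely, if s ≡ 6 (mod 7) and s ≡ 4 (mod 11), then by the Chinese remainder theorem s ≡ 48 (mod 77). This is exactly s ≡ 48 (mod 77).

Both directions hold.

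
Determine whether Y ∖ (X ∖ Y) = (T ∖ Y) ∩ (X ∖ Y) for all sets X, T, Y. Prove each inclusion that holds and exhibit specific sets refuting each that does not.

(⊆) This inclusion fails. Take X = ∅, T = ∅, Y = {1}; then 1 ∈ Y ∖ (X ∖ Y) but 1 ∉ (T ∖ Y) ∩ (X ∖ Y).

(⊇) This inclusion fails. Take X = {1}, T = {1}, Y = ∅; then 1 ∈ (T ∖ Y) ∩ (X ∖ Y) but 1 ∉ Y ∖ (X ∖ Y).

Neither inclusion holds.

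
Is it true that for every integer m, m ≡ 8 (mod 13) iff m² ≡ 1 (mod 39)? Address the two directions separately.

(⟹) This fails: take m = 8. Then 8 ≡ 8 (mod 13), but 8² = 64 ≡ 25 (mod 39), not 1.

(⟸) This fails: take m = 1. Then 1² = 1 ≡ 1 (mod 39), yet 1 ≡ 1 (mod 13), not 8.

Neither direction holds.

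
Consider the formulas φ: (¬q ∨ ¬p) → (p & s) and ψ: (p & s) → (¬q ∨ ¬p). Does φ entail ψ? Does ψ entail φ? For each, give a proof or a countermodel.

Forward direction. This fails. Under s = T, p = T, q = T, the left side is true but the right side is false.

Converse. This fails. Under s = F, p = F, q = F, the left side is false but the right side is true.

(⇒) fails and (⇐) fails.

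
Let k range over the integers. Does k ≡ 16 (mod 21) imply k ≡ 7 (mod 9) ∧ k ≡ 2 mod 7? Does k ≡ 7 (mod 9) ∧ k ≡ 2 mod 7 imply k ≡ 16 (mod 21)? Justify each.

The forward direction fails; the converse holds.

(⟹) This fails: k = 58 gives 58 ≡ 16 (mod 21) but 58 ≡ 4 (mod 9), so the conjunction on the right does not hold.

(⟸) Conversely, if k ≡ 7 (mod 9) and k ≡ 2 (mod 7), then by the Chinese remainder theorem k ≡ 16 (mod 63). Since 16 ≡ 16 (mod 21) and 21 ∣ 63, we get k ≡ 16 (mod 21).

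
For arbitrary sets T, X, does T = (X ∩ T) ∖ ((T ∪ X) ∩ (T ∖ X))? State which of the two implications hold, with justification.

(⟹) This inclusion fails. Take T = {1}, X = ∅; then 1 ∈ T but 1 ∉ (X ∩ T) ∖ ((T ∪ X) ∩ (T ∖ X)).

(⟸) Let x ∈ (X ∩ T) ∖ ((T ∪ X) ∩ (T ∖ X)). Then x ∈ T ∩ X, from which x ∈ T.

The sets are not equal: only the reverse inclusion holds.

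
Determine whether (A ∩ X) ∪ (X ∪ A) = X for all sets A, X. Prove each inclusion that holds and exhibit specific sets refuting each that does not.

Only the reverse inclusion holds.

(⟸) Let x ∈ X. Then either x ∈ X and x ∉ A; or x ∈ A ∩ X. In each case x ∈ (A ∩ X) ∪ (X ∪ A), so X ⊆ (A ∩ X) ∪ (X ∪ A).

(⟹) This inclusion fails. Take A = {1}, X = ∅; then 1 ∈ (A ∩ X) ∪ (X ∪ A) but 1 ∉ X.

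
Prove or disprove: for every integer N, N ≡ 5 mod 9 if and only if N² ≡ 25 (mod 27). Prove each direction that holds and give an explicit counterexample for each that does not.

Both directions fail.

(⟹) This fails: take N = 14. Then 14 ≡ 5 (mod 9), but 14² = 196 ≡ 7 (mod 27), not 25.

(⟸) This fails: take N = 22. Then 22² = 484 ≡ 25 (mod 27), yet 22 ≡ 4 (mod 9), not 5.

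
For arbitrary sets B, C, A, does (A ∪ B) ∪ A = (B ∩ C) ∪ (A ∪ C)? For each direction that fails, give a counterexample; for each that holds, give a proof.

Forward inclusion. This inclusion fails. Take B = {1}, C = ∅, A = ∅; then 1 ∈ (A ∪ B) ∪ A but 1 ∉ (B ∩ C) ∪ (A ∪ C).

Reverse inclusion. This inclusion fails. Take B = ∅, C = {1}, A = ∅; then 1 ∈ (B ∩ C) ∪ (A ∪ C) but 1 ∉ (A ∪ B) ∪ A.

Neither inclusion holds.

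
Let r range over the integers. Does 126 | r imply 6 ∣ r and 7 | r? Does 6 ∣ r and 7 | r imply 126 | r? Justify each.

(⇒) holds; (⇐) fails.

(⟹) If 126 ∣ r, write r = 126q. Since 126 = 21·6, r = 6·(21q), so 6 ∣ r; and since 126 = 18·7, r = 7·(18q), so 7 ∣ r.

(⟸) This fails: take r = 42. Both 6 ∣ 42 and 7 ∣ 42, yet 42 is not a multiple of 126 (since 42 = 0·126 + 42), so 126 ∤ 42.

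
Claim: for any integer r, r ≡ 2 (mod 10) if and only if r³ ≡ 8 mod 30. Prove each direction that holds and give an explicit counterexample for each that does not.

The forward direction fails; the converse holds.

(⇒) This fails: take r = 12. Then 12 ≡ 2 (mod 10), but 12³ = 1728 ≡ 18 (mod 30), not 8.

(⇐) Conversely, the residues r modulo 30 with r³ ≡ 8 (mod 30) are exactly {2}, and each is ≡ 2 (mod 10).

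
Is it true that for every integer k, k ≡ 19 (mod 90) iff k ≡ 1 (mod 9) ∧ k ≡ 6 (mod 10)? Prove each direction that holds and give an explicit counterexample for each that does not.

Forward direction. This fails: k = 19 gives 19 ≡ 19 (mod 90) but 19 ≡ 9 (mod 10), so the conjunction on the right does not hold.

Converse. This fails: k = 46 satisfies both congruences on the right (46 ≡ 1 mod 9 and 46 ≡ 6 mod 10) yet 46 ≡ 46 (mod 90), not 19.

Neither direction holds.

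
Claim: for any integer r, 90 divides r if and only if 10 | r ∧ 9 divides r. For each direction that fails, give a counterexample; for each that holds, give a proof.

Both implications hold.

Forward direction. If 90 ∣ r, write r = 90q. Since 90 = 9·10, r = 10·(9q), so 10 ∣ r; and since 90 = 10·9, r = 9·(10q), so 9 ∣ r.

Converse. Suppose 10 ∣ r and 9 ∣ r. Any common multiple of 10 and 9 is a multiple of their lcm; here gcd(10, 9) = 1, so lcm(10, 9) = 10·9 = 90, so 90 ∣ r.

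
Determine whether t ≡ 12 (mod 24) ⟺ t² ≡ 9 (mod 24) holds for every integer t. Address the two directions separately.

(⇒) This fails: take t = 12. Then 12 ≡ 12 (mod 24), but 12² = 144 ≡ 0 (mod 24), not 9.

(⇐) This fails: take t = 3. Then 3² = 9 ≡ 9 (mod 24), yet 3 ≡ 3 (mod 24), not 12.

(⇒) fails and (⇐) fails.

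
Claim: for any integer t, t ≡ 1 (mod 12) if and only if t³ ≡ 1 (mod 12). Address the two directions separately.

(←) Suppose t³ ≡ 1 (mod 12). The only residue r in {0, …, 11} with r³ ≡ 1 (mod 12) is r = 1, so t ≡ 1 (mod 12).

(→) Suppose t ≡ 1 (mod 12). Write t = 12j + 1. Then (12j + 1)³ = 1728j³ + 432j² + 36j + 1 = 12(144j³ + 36j² + 3j) + 1, so t³ ≡ 1 (mod 12).

Both directions hold.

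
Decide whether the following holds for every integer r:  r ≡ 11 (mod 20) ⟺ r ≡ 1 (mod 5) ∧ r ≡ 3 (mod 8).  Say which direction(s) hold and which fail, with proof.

Forward direction. This fails: r = 31 gives 31 ≡ 11 (mod 20) but 31 ≡ 7 (mod 8), so the conjunction on the right does not hold.

Converse. If r ≡ 1 (mod 5) and r ≡ 3 (mod 8), then by the Chinese remainder theorem r ≡ 11 (mod 40). Since 11 ≡ 11 (mod 20) and 20 ∣ 40, we get r ≡ 11 (mod 20).

(⇒) fails; (⇐) holds.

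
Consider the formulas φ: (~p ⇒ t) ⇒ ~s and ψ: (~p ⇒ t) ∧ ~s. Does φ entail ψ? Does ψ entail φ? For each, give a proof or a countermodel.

(⇒) This fails. Under p = F, t = F, s = F, the left side is true but the right side is false.

(⇐) Assume the antecedent. If p is true, the antecedent forces (p = T, t = F, s = F) or (p = T, t = T, s = F), and (~p ⇒ t) ⇒ ~s holds there. If p is false, the antecedent forces (p = F, t = T, s = F), and (~p ⇒ t) ⇒ ~s holds there. Either way (~p ⇒ t) ⇒ ~s holds.

Only the converse holds.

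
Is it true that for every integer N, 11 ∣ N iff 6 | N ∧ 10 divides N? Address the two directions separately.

(⇒) fails and (⇐) fails.

(⟹) This fails: take N = 11. Certainly 11 ∣ 11, but 6 ∤ 11.

(⟸) This fails: take N = 30. Both 6 ∣ 30 and 10 ∣ 30, yet 30 is not a multiple of 11 (since 30 = 2·11 + 8), so 11 ∤ 30.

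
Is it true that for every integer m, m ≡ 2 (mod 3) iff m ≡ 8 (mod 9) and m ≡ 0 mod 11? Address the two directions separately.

The forward direction fails; the converse holds.

(→) This fails: m = 2 gives 2 ≡ 2 (mod 3) but 2 ≡ 2 (mod 9), so the conjunction on the right does not hold.

(←) Conversely, if m ≡ 8 (mod 9) and m ≡ 0 (mod 11), then by the Chinese remainder theorem m ≡ 44 (mod 99). Since 44 ≡ 2 (mod 3) and 3 ∣ 99, we get m ≡ 2 (mod 3).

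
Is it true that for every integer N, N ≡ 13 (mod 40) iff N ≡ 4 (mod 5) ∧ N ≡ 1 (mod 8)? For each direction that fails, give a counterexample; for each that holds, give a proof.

[⇒] This fails: N = 13 gives 13 ≡ 13 (mod 40) but 13 ≡ 3 (mod 5), so the conjunction on the right does not hold.

[⇐] This fails: N = 9 satisfies both congruences on the right (9 ≡ 4 mod 5 and 9 ≡ 1 mod 8) yet 9 ≡ 9 (mod 40), not 13.

Both directions fail.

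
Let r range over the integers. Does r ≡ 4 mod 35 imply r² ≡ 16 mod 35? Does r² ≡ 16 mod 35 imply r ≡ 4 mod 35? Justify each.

(⇒) holds; (⇐) fails.

(⇒) Suppose r ≡ 4 mod 35. Write r = 35j + 4. Then (35j + 4)² = 1225j² + 280j + 16 = 35(35j² + 8j) + 16, so r² ≡ 16 (mod 35).

(⇐) This fails: take r = 11. Then 11² = 121 ≡ 16 (mod 35), yet 11 ≡ 11 (mod 35), not 4.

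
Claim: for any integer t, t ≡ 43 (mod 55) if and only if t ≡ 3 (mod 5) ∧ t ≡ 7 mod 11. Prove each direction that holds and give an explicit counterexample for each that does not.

Both directions fail.

[⇒] This fails: t = 43 gives 43 ≡ 43 (mod 55) but 43 ≡ 10 (mod 11), so the conjunction on the right does not hold.

[⇐] This fails: t = 18 satisfies both congruences on the right (18 ≡ 3 mod 5 and 18 ≡ 7 mod 11) yet 18 ≡ 18 (mod 55), not 43.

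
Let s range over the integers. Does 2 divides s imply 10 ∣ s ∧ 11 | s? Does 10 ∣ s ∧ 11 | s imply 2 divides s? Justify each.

Forward direction. This fails: take s = 2. Certainly 2 ∣ 2, but 10 ∤ 2.

Converse. Suppose 10 ∣ s and 11 ∣ s. Any common multiple of 10 and 11 is a multiple of their lcm; here gcd(10, 11) = 1, so lcm(10, 11) = 10·11 = 110, so 110 ∣ s. Since 2 ∣ 110, it follows that 2 ∣ s.

Only the converse holds.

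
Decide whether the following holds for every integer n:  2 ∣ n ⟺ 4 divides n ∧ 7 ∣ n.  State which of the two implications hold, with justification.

Only the converse holds.

(→) This fails: take n = 2. Certainly 2 ∣ 2, but 4 ∤ 2.

(←) Suppose 4 ∣ n and 7 ∣ n. Any common multiple of 4 and 7 is a multiple of their lcm; here gcd(4, 7) = 1, so lcm(4, 7) = 4·7 = 28, so 28 ∣ n. Since 2 ∣ 28, it follows that 2 ∣ n.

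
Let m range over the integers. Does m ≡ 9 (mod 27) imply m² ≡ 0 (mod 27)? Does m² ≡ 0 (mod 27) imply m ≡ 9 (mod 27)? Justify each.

Forward direction. Suppose m ≡ 9 (mod 27). Write m = 27j + 9. Then (27j + 9)² = 729j² + 486j + 81 = 27(27j² + 18j + 3) + 0, so m² ≡ 0 (mod 27).

Converse. This fails: take m = 0. Then 0² = 0 ≡ 0 (mod 27), yet 0 ≡ 0 (mod 27), not 9.

Not equivalent: only (⇒) holds.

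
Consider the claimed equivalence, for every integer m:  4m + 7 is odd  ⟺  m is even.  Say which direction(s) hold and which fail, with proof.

[⇒] This fails: take m = 3. Then 4m + 7 = 19, which is odd, yet m = 3 is odd, not even.

[⇐] Suppose m is even. Since 4 is even, 4m is even for every m, so 4m + 7 has the same parity as 7, which is odd. Hence 4m + 7 is odd.

The forward direction fails; the converse holds.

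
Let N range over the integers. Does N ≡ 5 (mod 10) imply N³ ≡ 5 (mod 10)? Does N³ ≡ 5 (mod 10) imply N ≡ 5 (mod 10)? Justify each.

(←) For the converse, argue contrapositively. If N ≢ 5 (mod 10), then N is congruent to one of 0, 1, 2, 3, 4, 6, 7, 8, 9 modulo 10, and these give N³ ≡ 0, 1, 8, 7, 4, 6, 3, 2, 9 respectively — never 5.

(→) Suppose N ≡ 5 (mod 10). Write N = 10j + 5. Then (10j + 5)³ = 1000j³ + 1500j² + 750j + 125 = 10(100j³ + 150j² + 75j + 12) + 5, so N³ ≡ 5 (mod 10).

Both directions hold.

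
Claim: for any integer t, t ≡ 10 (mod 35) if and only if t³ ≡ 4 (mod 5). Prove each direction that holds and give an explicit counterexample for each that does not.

(⇒) This fails: take t = 10. Then 10 ≡ 10 (mod 35), but 10³ = 1000 ≡ 0 (mod 5), not 4.

(⇐) This fails: take t = 4. Then 4³ = 64 ≡ 4 (mod 5), yet 4 ≡ 4 (mod 35), not 10.

(⇒) fails and (⇐) fails.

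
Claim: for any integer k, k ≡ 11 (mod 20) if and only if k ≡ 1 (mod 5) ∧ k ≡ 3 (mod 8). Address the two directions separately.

[⇐] If k ≡ 1 (mod 5) and k ≡ 3 (mod 8), then by the Chinese remainder theorem k ≡ 11 (mod 40). Since 11 ≡ 11 (mod 20) and 20 ∣ 40, we get k ≡ 11 (mod 20).

[⇒] This fails: k = 31 gives 31 ≡ 11 (mod 20) but 31 ≡ 7 (mod 8), so the conjunction on the right does not hold.

Only the converse holds.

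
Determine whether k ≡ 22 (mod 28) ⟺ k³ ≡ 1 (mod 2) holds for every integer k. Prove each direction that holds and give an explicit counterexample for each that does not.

(→) This fails: take k = 22. Then 22 ≡ 22 (mod 28), but 22³ = 10648 ≡ 0 (mod 2), not 1.

(←) This fails: take k = 1. Then 1³ = 1 ≡ 1 (mod 2), yet 1 ≡ 1 (mod 28), not 22.

Neither implication holds.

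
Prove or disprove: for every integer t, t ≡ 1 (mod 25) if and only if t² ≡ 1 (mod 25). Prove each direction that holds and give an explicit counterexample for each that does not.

Only the forward direction holds.

(⟸) This fails: take t = 24. Then 24² = 576 ≡ 1 (mod 25), yet 24 ≡ 24 (mod 25), not 1.

(⟹) Suppose t ≡ 1 (mod 25). Write t = 25j + 1. Then (25j + 1)² = 625j² + 50j + 1 = 25(25j² + 2j) + 1, so t² ≡ 1 (mod 25).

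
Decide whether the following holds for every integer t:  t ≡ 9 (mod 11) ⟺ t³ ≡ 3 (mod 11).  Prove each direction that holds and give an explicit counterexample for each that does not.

Forward direction. Suppose t ≡ 9 (mod 11). Write t = 11j + 9. Then (11j + 9)³ = 1331j³ + 3267j² + 2673j + 729 = 11(121j³ + 297j² + 243j + 66) + 3, so t³ ≡ 3 (mod 11).

Converse. Suppose t³ ≡ 3 (mod 11). The only residue r in {0, …, 10} with r³ ≡ 3 (mod 11) is r = 9, so t ≡ 9 (mod 11).

Both implications hold.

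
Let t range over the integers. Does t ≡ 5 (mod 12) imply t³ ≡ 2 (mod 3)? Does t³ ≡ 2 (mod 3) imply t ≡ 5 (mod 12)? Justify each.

(⇒) Suppose t ≡ 5 (mod 12). Then t³ ≡ 5³ = 125 (mod 12), and since 3 ∣ 12, also t³ ≡ 2 (mod 3).

(⇐) This fails: take t = 2. Then 2³ = 8 ≡ 2 (mod 3), yet 2 ≡ 2 (mod 12), not 5.

The forward direction holds; the converse fails.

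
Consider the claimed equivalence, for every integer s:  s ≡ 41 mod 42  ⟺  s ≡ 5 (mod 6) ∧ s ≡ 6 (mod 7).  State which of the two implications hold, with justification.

Both directions hold; the statement is true.

(⟹) Suppose s ≡ 41 (mod 42); write s = 42j + 41. Since 6 ∣ 42, reducing mod 6 gives s ≡ 41 ≡ 5 (mod 6); since 7 ∣ 42, reducing mod 7 gives s ≡ 41 ≡ 6 (mod 7).

(⟸) Conversely, if s ≡ 5 (mod 6) and s ≡ 6 (mod 7), then by the Chinese remainder theorem s ≡ 41 (mod 42). This is exactly s ≡ 41 (mod 42).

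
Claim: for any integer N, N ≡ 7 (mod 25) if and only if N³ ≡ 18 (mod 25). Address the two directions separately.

(⟹) Suppose N ≡ 7 (mod 25). Write N = 25j + 7. Then (25j + 7)³ = 15625j³ + 13125j² + 3675j + 343 = 25(625j³ + 525j² + 147j + 13) + 18, so N³ ≡ 18 (mod 25).

(⟸) Conversely, suppose N³ ≡ 18 (mod 25). The only residue r in {0, …, 24} with r³ ≡ 18 (mod 25) is r = 7, so N ≡ 7 (mod 25).

Both implications hold.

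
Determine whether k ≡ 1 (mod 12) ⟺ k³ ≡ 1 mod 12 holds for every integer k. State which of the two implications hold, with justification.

Converse. Suppose k³ ≡ 1 (mod 12). The only residue r in {0, …, 11} with r³ ≡ 1 (mod 12) is r = 1, so k ≡ 1 (mod 12).

Forward direction. Suppose k ≡ 1 (mod 12). Write k = 12j + 1. Then (12j + 1)³ = 1728j³ + 432j² + 36j + 1 = 12(144j³ + 36j² + 3j) + 1, so k³ ≡ 1 (mod 12).

Equivalent; both directions hold.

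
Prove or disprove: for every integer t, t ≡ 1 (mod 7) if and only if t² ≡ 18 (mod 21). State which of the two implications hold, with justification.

Forward direction. This fails: take t = 1. Then 1 ≡ 1 (mod 7), but 1² = 1 ≡ 1 (mod 21), not 18.

Converse. This fails: take t = 9. Then 9² = 81 ≡ 18 (mod 21), yet 9 ≡ 2 (mod 7), not 1.

(⇒) fails and (⇐) fails.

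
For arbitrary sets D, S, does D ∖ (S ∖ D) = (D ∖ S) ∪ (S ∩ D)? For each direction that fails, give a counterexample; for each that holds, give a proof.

(⊇) Let x ∈ (D ∖ S) ∪ (S ∩ D). Then either x ∈ D and x ∉ S; or x ∈ D ∩ S. In each case x ∈ D ∖ (S ∖ D), so (D ∖ S) ∪ (S ∩ D) ⊆ D ∖ (S ∖ D).

(⊆) Let x ∈ D ∖ (S ∖ D). Then either x ∈ D and x ∉ S; or x ∈ D ∩ S. In each case x ∈ (D ∖ S) ∪ (S ∩ D), so D ∖ (S ∖ D) ⊆ (D ∖ S) ∪ (S ∩ D).

Both inclusions hold.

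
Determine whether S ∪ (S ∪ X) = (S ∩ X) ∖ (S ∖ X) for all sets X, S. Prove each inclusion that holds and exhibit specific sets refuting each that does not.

Only the reverse inclusion holds.

(⊆) This inclusion fails. Take X = {1}, S = ∅; then 1 ∈ S ∪ (S ∪ X) but 1 ∉ (S ∩ X) ∖ (S ∖ X).

(⊇) Let x ∈ (S ∩ X) ∖ (S ∖ X). Then x ∈ X ∩ S, from which x ∈ S ∪ (S ∪ X).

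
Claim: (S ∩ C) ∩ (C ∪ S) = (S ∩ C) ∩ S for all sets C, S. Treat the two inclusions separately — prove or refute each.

The two sets are equal.

Reverse inclusion. Let x ∈ (S ∩ C) ∩ S. Then x ∈ C ∩ S, from which x ∈ (S ∩ C) ∩ (C ∪ S).

Forward inclusion. Let x ∈ (S ∩ C) ∩ (C ∪ S). Then x ∈ C ∩ S, from which x ∈ (S ∩ C) ∩ S.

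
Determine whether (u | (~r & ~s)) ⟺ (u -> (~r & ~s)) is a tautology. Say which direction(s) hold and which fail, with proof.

Neither direction holds.

[⇒] This fails. Under u = T, r = T, s = F, the left side is true but the right side is false.

[⇐] This fails. Under u = F, r = T, s = F, the left side is false but the right side is true.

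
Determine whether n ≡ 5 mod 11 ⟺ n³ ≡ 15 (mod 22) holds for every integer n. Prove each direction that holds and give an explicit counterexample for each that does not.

Forward direction. This fails: take n = 16. Then 16 ≡ 5 (mod 11), but 16³ = 4096 ≡ 4 (mod 22), not 15.

Converse. The residues r modulo 22 with r³ ≡ 15 (mod 22) are exactly {5}, and each is ≡ 5 (mod 11).

(⇒) fails; (⇐) holds.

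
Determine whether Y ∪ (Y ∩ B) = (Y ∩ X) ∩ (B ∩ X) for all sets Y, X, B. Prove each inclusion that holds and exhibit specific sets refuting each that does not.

(⊆) This inclusion fails. Take Y = {1}, X = ∅, B = ∅; then 1 ∈ Y ∪ (Y ∩ B) but 1 ∉ (Y ∩ X) ∩ (B ∩ X).

(⊇) Let x ∈ (Y ∩ X) ∩ (B ∩ X). Then x ∈ Y ∩ X ∩ B, from which x ∈ Y ∪ (Y ∩ B).

(⊆) fails; (⊇) holds.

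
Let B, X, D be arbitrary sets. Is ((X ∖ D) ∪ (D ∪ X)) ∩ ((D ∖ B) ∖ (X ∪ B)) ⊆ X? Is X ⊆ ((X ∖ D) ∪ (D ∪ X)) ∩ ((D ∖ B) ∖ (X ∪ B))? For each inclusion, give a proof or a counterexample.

(⊆) This inclusion fails. Take B = ∅, X = ∅, D = {1}; then 1 ∈ ((X ∖ D) ∪ (D ∪ X)) ∩ ((D ∖ B) ∖ (X ∪ B)) but 1 ∉ X.

(⊇) This inclusion fails. Take B = ∅, X = {1}, D = ∅; then 1 ∈ X but 1 ∉ ((X ∖ D) ∪ (D ∪ X)) ∩ ((D ∖ B) ∖ (X ∪ B)).

Both inclusions fail.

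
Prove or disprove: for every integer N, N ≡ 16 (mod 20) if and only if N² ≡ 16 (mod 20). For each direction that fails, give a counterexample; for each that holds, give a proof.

Forward direction. Suppose N ≡ 16 (mod 20). Write N = 20j + 16. Then (20j + 16)² = 400j² + 640j + 256 = 20(20j² + 32j + 12) + 16, so N² ≡ 16 (mod 20).

Converse. This fails: take N = 4. Then 4² = 16 ≡ 16 (mod 20), yet 4 ≡ 4 (mod 20), not 16.

(⇒) holds; (⇐) fails.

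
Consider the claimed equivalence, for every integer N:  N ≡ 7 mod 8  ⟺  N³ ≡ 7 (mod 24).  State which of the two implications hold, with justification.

Only the converse holds.

[⇐] The residues r modulo 24 with r³ ≡ 7 (mod 24) are exactly {7}, and each is ≡ 7 (mod 8).

[⇒] This fails: take N = 15. Then 15 ≡ 7 (mod 8), but 15³ = 3375 ≡ 15 (mod 24), not 7.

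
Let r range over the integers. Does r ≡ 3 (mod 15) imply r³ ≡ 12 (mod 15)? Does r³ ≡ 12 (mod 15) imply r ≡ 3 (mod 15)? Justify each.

(⇐) Suppose r³ ≡ 12 (mod 15). The only residue r in {0, …, 14} with r³ ≡ 12 (mod 15) is r = 3, so r ≡ 3 (mod 15).

(⇒) Suppose r ≡ 3 (mod 15). Write r = 15j + 3. Then (15j + 3)³ = 3375j³ + 2025j² + 405j + 27 = 15(225j³ + 135j² + 27j + 1) + 12, so r³ ≡ 12 (mod 15).

Both directions hold.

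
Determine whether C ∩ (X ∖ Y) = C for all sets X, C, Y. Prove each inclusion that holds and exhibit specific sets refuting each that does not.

(⊆) Let x ∈ C ∩ (X ∖ Y). Then x ∈ X ∩ C and x ∉ Y, from which x ∈ C.

(⊇) This inclusion fails. Take X = ∅, C = {1}, Y = ∅; then 1 ∈ C but 1 ∉ C ∩ (X ∖ Y).

Only the forward inclusion holds.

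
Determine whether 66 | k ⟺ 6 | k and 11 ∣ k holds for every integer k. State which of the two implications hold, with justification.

Both implications hold.

(⟹) If 66 ∣ k, write k = 66q. Since 66 = 11·6, k = 6·(11q), so 6 ∣ k; and since 66 = 6·11, k = 11·(6q), so 11 ∣ k.

(⟸) Suppose 6 ∣ k and 11 ∣ k. Any common multiple of 6 and 11 is a multiple of their lcm; here gcd(6, 11) = 1, so lcm(6, 11) = 6·11 = 66, so 66 ∣ k.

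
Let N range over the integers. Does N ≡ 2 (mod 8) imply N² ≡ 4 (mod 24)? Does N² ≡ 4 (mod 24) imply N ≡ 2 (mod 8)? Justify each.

(⇒) fails and (⇐) fails.

(⟹) This fails: take N = 18. Then 18 ≡ 2 (mod 8), but 18² = 324 ≡ 12 (mod 24), not 4.

(⟸) This fails: take N = 14. Then 14² = 196 ≡ 4 (mod 24), yet 14 ≡ 6 (mod 8), not 2.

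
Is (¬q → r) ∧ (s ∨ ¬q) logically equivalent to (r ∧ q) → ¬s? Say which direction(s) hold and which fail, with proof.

(⇒) fails and (⇐) fails.

[⇒] This fails. Under s = T, q = T, r = T, the left side is true but the right side is false.

[⇐] This fails. Under s = F, q = F, r = F, the left side is false but the right side is true.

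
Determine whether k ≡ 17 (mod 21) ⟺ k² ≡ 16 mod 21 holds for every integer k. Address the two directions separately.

Forward direction. Suppose k ≡ 17 (mod 21). Write k = 21j + 17. Then (21j + 17)² = 441j² + 714j + 289 = 21(21j² + 34j + 13) + 16, so k² ≡ 16 (mod 21).

Converse. This fails: take k = 4. Then 4² = 16 ≡ 16 (mod 21), yet 4 ≡ 4 (mod 21), not 17.

Not equivalent: only (⇒) holds.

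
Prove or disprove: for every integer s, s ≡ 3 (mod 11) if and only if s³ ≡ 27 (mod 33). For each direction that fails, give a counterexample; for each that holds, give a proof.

Only the converse holds.

(⟹) This fails: take s = 14. Then 14 ≡ 3 (mod 11), but 14³ = 2744 ≡ 5 (mod 33), not 27.

(⟸) Conversely, the residues r modulo 33 with r³ ≡ 27 (mod 33) are exactly {3}, and each is ≡ 3 (mod 11).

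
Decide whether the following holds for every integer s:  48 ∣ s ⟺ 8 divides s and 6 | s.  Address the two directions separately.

Not equivalent: only (⇒) holds.

[⇒] If 48 ∣ s, write s = 48q. Since 48 = 6·8, s = 8·(6q), so 8 ∣ s; and since 48 = 8·6, s = 6·(8q), so 6 ∣ s.

[⇐] This fails: take s = 24. Both 8 ∣ 24 and 6 ∣ 24, yet 24 is not a multiple of 48 (since 24 = 0·48 + 24), so 48 ∤ 24.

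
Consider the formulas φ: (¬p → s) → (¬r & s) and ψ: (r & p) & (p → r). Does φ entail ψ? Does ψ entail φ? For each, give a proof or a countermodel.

(⟹) This fails. Under r = F, p = F, s = F, the left side is true but the right side is false.

(⟸) This fails. Under r = T, p = T, s = F, the left side is false but the right side is true.

Neither direction holds.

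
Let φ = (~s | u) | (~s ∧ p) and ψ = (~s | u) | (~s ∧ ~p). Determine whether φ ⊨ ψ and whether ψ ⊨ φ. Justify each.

Both directions hold.

(⇒) Assume the antecedent. If u is true, (~s | u) | (~s ∧ ~p) reduces to true regardless of the other variables. If u is false, the antecedent forces (u = F, s = F, p = F) or (u = F, s = F, p = T), and (~s | u) | (~s ∧ ~p) holds there. Either way (~s | u) | (~s ∧ ~p) holds.

(⇐) Assume the antecedent. If u is true, (~s | u) | (~s ∧ p) reduces to true regardless of the other variables. If u is false, the antecedent forces (u = F, s = F, p = F) or (u = F, s = F, p = T), and (~s | u) | (~s ∧ p) holds there. Either way (~s | u) | (~s ∧ p) holds.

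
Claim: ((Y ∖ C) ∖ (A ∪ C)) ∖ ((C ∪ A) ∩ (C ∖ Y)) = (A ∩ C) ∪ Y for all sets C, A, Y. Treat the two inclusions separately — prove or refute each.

(⊆) Let x ∈ ((Y ∖ C) ∖ (A ∪ C)) ∖ ((C ∪ A) ∩ (C ∖ Y)). Then x ∈ Y and x ∉ C, A, from which x ∈ (A ∩ C) ∪ Y.

(⊇) This inclusion fails. Take C = {1}, A = {1}, Y = ∅; then 1 ∈ (A ∩ C) ∪ Y but 1 ∉ ((Y ∖ C) ∖ (A ∪ C)) ∖ ((C ∪ A) ∩ (C ∖ Y)).

The sets are not equal: only the forward inclusion holds.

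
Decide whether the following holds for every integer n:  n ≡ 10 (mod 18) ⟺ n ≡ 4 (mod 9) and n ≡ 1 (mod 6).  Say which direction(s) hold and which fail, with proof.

Neither direction holds.

(⟹) This fails: n = 10 gives 10 ≡ 10 (mod 18) but 10 ≡ 1 (mod 9), so the conjunction on the right does not hold.

(⟸) This fails: n = 13 satisfies both congruences on the right (13 ≡ 4 mod 9 and 13 ≡ 1 mod 6) yet 13 ≡ 13 (mod 18), not 10.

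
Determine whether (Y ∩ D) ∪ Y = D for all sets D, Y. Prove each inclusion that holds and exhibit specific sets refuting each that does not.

(⟹) This inclusion fails. Take D = ∅, Y = {1}; then 1 ∈ (Y ∩ D) ∪ Y but 1 ∉ D.

(⟸) This inclusion fails. Take D = {1}, Y = ∅; then 1 ∈ D but 1 ∉ (Y ∩ D) ∪ Y.

(⊆) fails and (⊇) fails.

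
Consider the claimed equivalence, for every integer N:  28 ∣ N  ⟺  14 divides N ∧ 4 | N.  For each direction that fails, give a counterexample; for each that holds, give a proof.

The biconditional holds.

[⇒] If 28 ∣ N, write N = 28q. Since 28 = 2·14, N = 14·(2q), so 14 ∣ N; and since 28 = 7·4, N = 4·(7q), so 4 ∣ N.

[⇐] Suppose 14 ∣ N and 4 ∣ N. Any common multiple of 14 and 4 is a multiple of their lcm; here lcm(14, 4) = 14·4/gcd(14, 4) = 56/2 = 28, so 28 ∣ N.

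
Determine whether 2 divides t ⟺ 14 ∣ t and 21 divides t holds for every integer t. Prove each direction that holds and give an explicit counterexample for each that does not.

(⇒) This fails: take t = 2. Certainly 2 ∣ 2, but 14 ∤ 2.

(⇐) Suppose 14 ∣ t and 21 ∣ t. Any common multiple of 14 and 21 is a multiple of their lcm; here lcm(14, 21) = 14·21/gcd(14, 21) = 294/7 = 42, so 42 ∣ t. Since 2 ∣ 42, it follows that 2 ∣ t.

(⇒) fails; (⇐) holds.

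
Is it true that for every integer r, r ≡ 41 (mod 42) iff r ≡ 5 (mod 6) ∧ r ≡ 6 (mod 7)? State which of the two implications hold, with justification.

[⇐] If r ≡ 5 (mod 6) and r ≡ 6 (mod 7), then by the Chinese remainder theorem r ≡ 41 (mod 42). This is exactly r ≡ 41 (mod 42).

[⇒] Suppose r ≡ 41 (mod 42); write r = 42j + 41. Since 6 ∣ 42, reducing mod 6 gives r ≡ 41 ≡ 5 (mod 6); since 7 ∣ 42, reducing mod 7 gives r ≡ 41 ≡ 6 (mod 7).

The biconditional holds.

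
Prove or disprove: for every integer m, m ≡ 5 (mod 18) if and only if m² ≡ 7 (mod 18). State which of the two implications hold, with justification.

Only the forward implication holds.

Forward direction. Suppose m ≡ 5 (mod 18). Write m = 18j + 5. Then (18j + 5)² = 324j² + 180j + 25 = 18(18j² + 10j + 1) + 7, so m² ≡ 7 (mod 18).

Converse. This fails: take m = 13. Then 13² = 169 ≡ 7 (mod 18), yet 13 ≡ 13 (mod 18), not 5.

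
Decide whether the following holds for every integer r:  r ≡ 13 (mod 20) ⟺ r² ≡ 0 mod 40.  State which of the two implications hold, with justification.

Forward direction. This fails: take r = 13. Then 13 ≡ 13 (mod 20), but 13² = 169 ≡ 9 (mod 40), not 0.

Converse. This fails: take r = 0. Then 0² = 0 ≡ 0 (mod 40), yet 0 ≡ 0 (mod 20), not 13.

Neither implication holds.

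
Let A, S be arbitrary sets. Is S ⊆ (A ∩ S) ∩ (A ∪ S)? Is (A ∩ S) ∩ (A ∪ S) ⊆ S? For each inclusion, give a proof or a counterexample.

(⟸) Let x ∈ (A ∩ S) ∩ (A ∪ S). Then x ∈ A ∩ S, from which x ∈ S.

(⟹) This inclusion fails. Take A = ∅, S = {1}; then 1 ∈ S but 1 ∉ (A ∩ S) ∩ (A ∪ S).

(⊆) fails; (⊇) holds.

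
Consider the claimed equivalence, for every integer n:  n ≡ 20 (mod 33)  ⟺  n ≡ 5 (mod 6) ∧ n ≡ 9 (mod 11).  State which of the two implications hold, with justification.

(⇒) This fails: n = 20 gives 20 ≡ 20 (mod 33) but 20 ≡ 2 (mod 6), so the conjunction on the right does not hold.

(⇐) Conversely, if n ≡ 5 (mod 6) and n ≡ 9 (mod 11), then by the Chinese remainder theorem n ≡ 53 (mod 66). Since 53 ≡ 20 (mod 33) and 33 ∣ 66, we get n ≡ 20 (mod 33).

The forward direction fails; the converse holds.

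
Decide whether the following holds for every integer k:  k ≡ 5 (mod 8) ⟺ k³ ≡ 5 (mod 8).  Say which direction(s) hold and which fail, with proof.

The biconditional holds.

(⟸) Suppose k³ ≡ 5 (mod 8). The only residue r in {0, …, 7} with r³ ≡ 5 (mod 8) is r = 5, so k ≡ 5 (mod 8).

(⟹) Suppose k ≡ 5 (mod 8). Write k = 8j + 5. Then (8j + 5)³ = 512j³ + 960j² + 600j + 125 = 8(64j³ + 120j² + 75j + 15) + 5, so k³ ≡ 5 (mod 8).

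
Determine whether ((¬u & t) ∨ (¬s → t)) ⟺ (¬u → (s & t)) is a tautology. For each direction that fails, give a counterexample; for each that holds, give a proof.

Neither implication holds.

(→) This fails. Under t = T, u = F, s = F, the left side is true but the right side is false.

(←) This fails. Under t = F, u = T, s = F, the left side is false but the right side is true.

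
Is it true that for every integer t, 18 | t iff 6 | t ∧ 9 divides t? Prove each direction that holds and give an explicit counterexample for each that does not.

The biconditional holds.

(←) Suppose 6 ∣ t and 9 ∣ t. Any common multiple of 6 and 9 is a multiple of their lcm; here lcm(6, 9) = 6·9/gcd(6, 9) = 54/3 = 18, so 18 ∣ t.

(→) If 18 ∣ t, write t = 18q. Since 18 = 3·6, t = 6·(3q), so 6 ∣ t; and since 18 = 2·9, t = 9·(2q), so 9 ∣ t.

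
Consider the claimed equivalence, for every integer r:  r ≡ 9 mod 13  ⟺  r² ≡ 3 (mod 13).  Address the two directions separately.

Forward direction. Suppose r ≡ 9 mod 13. Write r = 13j + 9. Then (13j + 9)² = 169j² + 234j + 81 = 13(13j² + 18j + 6) + 3, so r² ≡ 3 (mod 13).

Converse. This fails: take r = 4. Then 4² = 16 ≡ 3 (mod 13), yet 4 ≡ 4 (mod 13), not 9.

Only the forward implication holds.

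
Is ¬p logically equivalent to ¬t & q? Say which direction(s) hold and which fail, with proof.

[⇒] This fails. Under p = F, t = F, q = F, the left side is true but the right side is false.

[⇐] This fails. Under p = T, t = F, q = T, the left side is false but the right side is true.

Neither implication holds.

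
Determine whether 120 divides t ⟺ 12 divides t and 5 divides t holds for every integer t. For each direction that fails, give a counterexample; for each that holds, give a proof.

The forward direction holds; the converse fails.

[⇐] This fails: take t = 60. Both 12 ∣ 60 and 5 ∣ 60, yet 60 is not a multiple of 120 (since 60 = 0·120 + 60), so 120 ∤ 60.

[⇒] If 120 ∣ t, write t = 120q. Since 120 = 10·12, t = 12·(10q), so 12 ∣ t; and since 120 = 24·5, t = 5·(24q), so 5 ∣ t.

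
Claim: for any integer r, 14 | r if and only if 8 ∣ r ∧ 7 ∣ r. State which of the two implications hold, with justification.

Not equivalent: only (⇐) holds.

Converse. Suppose 8 ∣ r and 7 ∣ r. Any common multiple of 8 and 7 is a multiple of their lcm; here gcd(8, 7) = 1, so lcm(8, 7) = 8·7 = 56, so 56 ∣ r. Since 14 ∣ 56, it follows that 14 ∣ r.

Forward direction. This fails: take r = 14. Certainly 14 ∣ 14, but 8 ∤ 14.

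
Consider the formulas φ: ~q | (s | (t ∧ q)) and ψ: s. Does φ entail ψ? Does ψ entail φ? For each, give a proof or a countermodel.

(⇒) This fails. Under s = F, t = F, q = F, the left side is true but the right side is false.

(⇐) Assume the antecedent. If s is true, ~q | (s | (t ∧ q)) reduces to true regardless of the other variables. If s is false, the antecedent cannot hold. Either way ~q | (s | (t ∧ q)) holds.

(⇒) fails; (⇐) holds.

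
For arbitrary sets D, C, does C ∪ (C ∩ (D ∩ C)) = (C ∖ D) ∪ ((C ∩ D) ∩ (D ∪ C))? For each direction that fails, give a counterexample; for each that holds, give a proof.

(⊆) Let x ∈ C ∪ (C ∩ (D ∩ C)). Then either x ∈ C and x ∉ D; or x ∈ D ∩ C. In each case x ∈ (C ∖ D) ∪ ((C ∩ D) ∩ (D ∪ C)), so C ∪ (C ∩ (D ∩ C)) ⊆ (C ∖ D) ∪ ((C ∩ D) ∩ (D ∪ C)).

(⊇) Let x ∈ (C ∖ D) ∪ ((C ∩ D) ∩ (D ∪ C)). Then either x ∈ C and x ∉ D; or x ∈ D ∩ C. In each case x ∈ C ∪ (C ∩ (D ∩ C)), so (C ∖ D) ∪ ((C ∩ D) ∩ (D ∪ C)) ⊆ C ∪ (C ∩ (D ∩ C)).

The two sets are equal.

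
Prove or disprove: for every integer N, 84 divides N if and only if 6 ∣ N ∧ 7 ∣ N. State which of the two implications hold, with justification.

The forward direction holds; the converse fails.

[⇒] If 84 ∣ N, write N = 84q. Since 84 = 14·6, N = 6·(14q), so 6 ∣ N; and since 84 = 12·7, N = 7·(12q), so 7 ∣ N.

[⇐] This fails: take N = 42. Both 6 ∣ 42 and 7 ∣ 42, yet 42 is not a multiple of 84 (since 42 = 0·84 + 42), so 84 ∤ 42.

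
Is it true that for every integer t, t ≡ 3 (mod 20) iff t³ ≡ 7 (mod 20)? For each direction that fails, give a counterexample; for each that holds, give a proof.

The biconditional holds.

(⟸) Suppose t³ ≡ 7 (mod 20). The only residue r in {0, …, 19} with r³ ≡ 7 (mod 20) is r = 3, so t ≡ 3 (mod 20).

(⟹) Suppose t ≡ 3 (mod 20). Write t = 20j + 3. Then (20j + 3)³ = 8000j³ + 3600j² + 540j + 27 = 20(400j³ + 180j² + 27j + 1) + 7, so t³ ≡ 7 (mod 20).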